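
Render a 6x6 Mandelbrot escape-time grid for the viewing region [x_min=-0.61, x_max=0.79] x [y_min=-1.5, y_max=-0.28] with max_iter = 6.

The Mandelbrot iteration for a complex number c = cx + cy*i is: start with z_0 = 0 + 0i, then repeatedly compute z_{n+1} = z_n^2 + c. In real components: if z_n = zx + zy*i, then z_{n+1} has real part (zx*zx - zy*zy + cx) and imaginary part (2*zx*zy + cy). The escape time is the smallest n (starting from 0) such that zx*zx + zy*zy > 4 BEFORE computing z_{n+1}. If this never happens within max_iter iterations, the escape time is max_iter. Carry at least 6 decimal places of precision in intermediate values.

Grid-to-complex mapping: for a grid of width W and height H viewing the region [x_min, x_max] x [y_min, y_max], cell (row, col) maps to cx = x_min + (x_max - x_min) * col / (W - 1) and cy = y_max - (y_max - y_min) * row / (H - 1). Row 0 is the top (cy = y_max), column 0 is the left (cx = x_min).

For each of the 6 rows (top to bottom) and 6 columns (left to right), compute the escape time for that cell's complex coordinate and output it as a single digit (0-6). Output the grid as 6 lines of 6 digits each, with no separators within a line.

Answer: 666653
666653
566532
456422
333222
222222

Derivation:
(row=0, col=0): c = -0.6100 + -0.2800i → escape time 6
(row=0, col=1): c = -0.3300 + -0.2800i → escape time 6
(row=0, col=2): c = -0.0500 + -0.2800i → escape time 6
(row=0, col=3): c = 0.2300 + -0.2800i → escape time 6
(row=0, col=4): c = 0.5100 + -0.2800i → escape time 5
(row=0, col=5): c = 0.7900 + -0.2800i → escape time 3
(row=1, col=0): c = -0.6100 + -0.5240i → escape time 6
(row=1, col=1): c = -0.3300 + -0.5240i → escape time 6
(row=1, col=2): c = -0.0500 + -0.5240i → escape time 6
(row=1, col=3): c = 0.2300 + -0.5240i → escape time 6
(row=1, col=4): c = 0.5100 + -0.5240i → escape time 5
(row=1, col=5): c = 0.7900 + -0.5240i → escape time 3
(row=2, col=0): c = -0.6100 + -0.7680i → escape time 5
(row=2, col=1): c = -0.3300 + -0.7680i → escape time 6
(row=2, col=2): c = -0.0500 + -0.7680i → escape time 6
(row=2, col=3): c = 0.2300 + -0.7680i → escape time 5
(row=2, col=4): c = 0.5100 + -0.7680i → escape time 3
(row=2, col=5): c = 0.7900 + -0.7680i → escape time 2
(row=3, col=0): c = -0.6100 + -1.0120i → escape time 4
(row=3, col=1): c = -0.3300 + -1.0120i → escape time 5
(row=3, col=2): c = -0.0500 + -1.0120i → escape time 6
(row=3, col=3): c = 0.2300 + -1.0120i → escape time 4
(row=3, col=4): c = 0.5100 + -1.0120i → escape time 2
(row=3, col=5): c = 0.7900 + -1.0120i → escape time 2
(row=4, col=0): c = -0.6100 + -1.2560i → escape time 3
(row=4, col=1): c = -0.3300 + -1.2560i → escape time 3
(row=4, col=2): c = -0.0500 + -1.2560i → escape time 3
(row=4, col=3): c = 0.2300 + -1.2560i → escape time 2
(row=4, col=4): c = 0.5100 + -1.2560i → escape time 2
(row=4, col=5): c = 0.7900 + -1.2560i → escape time 2
(row=5, col=0): c = -0.6100 + -1.5000i → escape time 2
(row=5, col=1): c = -0.3300 + -1.5000i → escape time 2
(row=5, col=2): c = -0.0500 + -1.5000i → escape time 2
(row=5, col=3): c = 0.2300 + -1.5000i → escape time 2
(row=5, col=4): c = 0.5100 + -1.5000i → escape time 2
(row=5, col=5): c = 0.7900 + -1.5000i → escape time 2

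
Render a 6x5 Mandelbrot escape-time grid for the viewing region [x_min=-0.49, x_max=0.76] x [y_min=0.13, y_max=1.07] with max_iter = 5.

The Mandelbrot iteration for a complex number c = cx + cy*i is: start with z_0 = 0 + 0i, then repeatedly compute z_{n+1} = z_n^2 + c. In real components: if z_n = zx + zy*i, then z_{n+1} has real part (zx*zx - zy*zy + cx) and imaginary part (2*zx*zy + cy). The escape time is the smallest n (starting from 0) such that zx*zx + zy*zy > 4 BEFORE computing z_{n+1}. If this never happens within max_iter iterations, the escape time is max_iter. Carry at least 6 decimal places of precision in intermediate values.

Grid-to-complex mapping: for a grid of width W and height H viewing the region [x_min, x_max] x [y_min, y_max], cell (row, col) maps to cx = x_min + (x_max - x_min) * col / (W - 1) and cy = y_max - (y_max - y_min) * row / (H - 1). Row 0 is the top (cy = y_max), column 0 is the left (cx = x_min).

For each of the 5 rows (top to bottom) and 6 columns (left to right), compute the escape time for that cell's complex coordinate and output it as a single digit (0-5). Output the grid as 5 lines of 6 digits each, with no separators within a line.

Answer: 454322
555432
555543
555553
555553

Derivation:
(row=0, col=0): c = -0.4900 + 1.0700i → escape time 4
(row=0, col=1): c = -0.2400 + 1.0700i → escape time 5
(row=0, col=2): c = 0.0100 + 1.0700i → escape time 4
(row=0, col=3): c = 0.2600 + 1.0700i → escape time 3
(row=0, col=4): c = 0.5100 + 1.0700i → escape time 2
(row=0, col=5): c = 0.7600 + 1.0700i → escape time 2
(row=1, col=0): c = -0.4900 + 0.8350i → escape time 5
(row=1, col=1): c = -0.2400 + 0.8350i → escape time 5
(row=1, col=2): c = 0.0100 + 0.8350i → escape time 5
(row=1, col=3): c = 0.2600 + 0.8350i → escape time 4
(row=1, col=4): c = 0.5100 + 0.8350i → escape time 3
(row=1, col=5): c = 0.7600 + 0.8350i → escape time 2
(row=2, col=0): c = -0.4900 + 0.6000i → escape time 5
(row=2, col=1): c = -0.2400 + 0.6000i → escape time 5
(row=2, col=2): c = 0.0100 + 0.6000i → escape time 5
(row=2, col=3): c = 0.2600 + 0.6000i → escape time 5
(row=2, col=4): c = 0.5100 + 0.6000i → escape time 4
(row=2, col=5): c = 0.7600 + 0.6000i → escape time 3
(row=3, col=0): c = -0.4900 + 0.3650i → escape time 5
(row=3, col=1): c = -0.2400 + 0.3650i → escape time 5
(row=3, col=2): c = 0.0100 + 0.3650i → escape time 5
(row=3, col=3): c = 0.2600 + 0.3650i → escape time 5
(row=3, col=4): c = 0.5100 + 0.3650i → escape time 5
(row=3, col=5): c = 0.7600 + 0.3650i → escape time 3
(row=4, col=0): c = -0.4900 + 0.1300i → escape time 5
(row=4, col=1): c = -0.2400 + 0.1300i → escape time 5
(row=4, col=2): c = 0.0100 + 0.1300i → escape time 5
(row=4, col=3): c = 0.2600 + 0.1300i → escape time 5
(row=4, col=4): c = 0.5100 + 0.1300i → escape time 5
(row=4, col=5): c = 0.7600 + 0.1300i → escape time 3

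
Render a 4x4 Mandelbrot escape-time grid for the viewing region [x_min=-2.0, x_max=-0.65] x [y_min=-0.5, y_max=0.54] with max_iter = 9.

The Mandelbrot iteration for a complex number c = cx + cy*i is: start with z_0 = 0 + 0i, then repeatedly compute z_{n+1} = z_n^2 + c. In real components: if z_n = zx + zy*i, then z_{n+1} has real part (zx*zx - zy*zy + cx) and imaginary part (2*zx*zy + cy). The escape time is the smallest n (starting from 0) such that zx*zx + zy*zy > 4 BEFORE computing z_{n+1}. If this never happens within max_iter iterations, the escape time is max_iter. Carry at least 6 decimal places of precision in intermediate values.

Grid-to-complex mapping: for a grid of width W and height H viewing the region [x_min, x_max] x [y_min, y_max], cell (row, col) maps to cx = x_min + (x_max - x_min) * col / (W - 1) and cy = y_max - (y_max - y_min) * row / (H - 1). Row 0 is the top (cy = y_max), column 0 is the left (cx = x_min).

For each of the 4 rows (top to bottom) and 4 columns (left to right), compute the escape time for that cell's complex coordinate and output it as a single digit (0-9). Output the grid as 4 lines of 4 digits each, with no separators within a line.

(row=0, col=0): c = -2.0000 + 0.5400i → escape time 1
(row=0, col=1): c = -1.5500 + 0.5400i → escape time 3
(row=0, col=2): c = -1.1000 + 0.5400i → escape time 5
(row=0, col=3): c = -0.6500 + 0.5400i → escape time 8
(row=1, col=0): c = -2.0000 + 0.1933i → escape time 1
(row=1, col=1): c = -1.5500 + 0.1933i → escape time 5
(row=1, col=2): c = -1.1000 + 0.1933i → escape time 9
(row=1, col=3): c = -0.6500 + 0.1933i → escape time 9
(row=2, col=0): c = -2.0000 + -0.1533i → escape time 1
(row=2, col=1): c = -1.5500 + -0.1533i → escape time 5
(row=2, col=2): c = -1.1000 + -0.1533i → escape time 9
(row=2, col=3): c = -0.6500 + -0.1533i → escape time 9
(row=3, col=0): c = -2.0000 + -0.5000i → escape time 1
(row=3, col=1): c = -1.5500 + -0.5000i → escape time 3
(row=3, col=2): c = -1.1000 + -0.5000i → escape time 5
(row=3, col=3): c = -0.6500 + -0.5000i → escape time 9

Answer: 1358
1599
1599
1359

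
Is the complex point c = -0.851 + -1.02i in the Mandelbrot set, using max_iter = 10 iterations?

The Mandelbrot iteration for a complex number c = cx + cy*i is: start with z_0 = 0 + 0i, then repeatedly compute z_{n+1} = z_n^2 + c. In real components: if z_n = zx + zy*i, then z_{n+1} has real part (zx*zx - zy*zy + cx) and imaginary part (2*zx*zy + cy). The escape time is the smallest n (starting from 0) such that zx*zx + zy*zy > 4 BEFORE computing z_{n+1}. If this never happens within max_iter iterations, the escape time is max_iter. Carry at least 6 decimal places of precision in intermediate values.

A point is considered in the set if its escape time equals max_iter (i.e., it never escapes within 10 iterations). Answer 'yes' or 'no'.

Answer: no

Derivation:
z_0 = 0 + 0i, c = -0.8510 + -1.0200i
Iter 1: z = -0.8510 + -1.0200i, |z|^2 = 1.7646
Iter 2: z = -1.1672 + 0.7160i, |z|^2 = 1.8751
Iter 3: z = -0.0014 + -2.6915i, |z|^2 = 7.2443
Escaped at iteration 3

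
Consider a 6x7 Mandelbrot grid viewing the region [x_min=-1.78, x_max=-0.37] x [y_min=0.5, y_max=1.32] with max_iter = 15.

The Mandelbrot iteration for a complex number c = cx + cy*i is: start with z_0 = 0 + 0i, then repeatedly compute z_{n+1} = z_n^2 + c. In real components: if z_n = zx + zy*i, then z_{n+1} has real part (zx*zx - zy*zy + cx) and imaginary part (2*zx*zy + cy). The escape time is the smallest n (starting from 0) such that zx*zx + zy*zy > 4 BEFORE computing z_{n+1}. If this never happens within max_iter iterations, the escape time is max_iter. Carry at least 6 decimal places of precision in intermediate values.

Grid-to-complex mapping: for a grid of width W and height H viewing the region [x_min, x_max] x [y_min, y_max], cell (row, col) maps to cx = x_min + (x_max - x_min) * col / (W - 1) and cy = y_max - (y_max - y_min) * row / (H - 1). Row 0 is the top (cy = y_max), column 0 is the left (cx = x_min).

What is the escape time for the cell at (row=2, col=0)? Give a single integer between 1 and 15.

z_0 = 0 + 0i, c = -1.7800 + 1.0467i
Iter 1: z = -1.7800 + 1.0467i, |z|^2 = 4.2639
Escaped at iteration 1

Answer: 1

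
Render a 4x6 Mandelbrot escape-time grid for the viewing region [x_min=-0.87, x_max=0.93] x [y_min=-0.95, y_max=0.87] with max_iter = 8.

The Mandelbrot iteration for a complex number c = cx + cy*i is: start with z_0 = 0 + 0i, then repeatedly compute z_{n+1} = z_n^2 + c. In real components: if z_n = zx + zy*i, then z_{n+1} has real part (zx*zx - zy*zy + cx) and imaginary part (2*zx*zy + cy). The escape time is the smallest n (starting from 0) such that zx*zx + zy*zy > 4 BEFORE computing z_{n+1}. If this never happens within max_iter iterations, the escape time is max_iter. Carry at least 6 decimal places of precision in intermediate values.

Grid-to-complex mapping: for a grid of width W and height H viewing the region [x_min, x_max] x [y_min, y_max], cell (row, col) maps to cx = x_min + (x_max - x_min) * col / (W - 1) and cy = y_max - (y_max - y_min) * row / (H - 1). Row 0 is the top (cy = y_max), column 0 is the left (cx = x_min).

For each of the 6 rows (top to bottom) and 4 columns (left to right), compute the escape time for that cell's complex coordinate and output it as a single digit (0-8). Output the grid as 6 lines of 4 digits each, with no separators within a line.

Answer: 3842
5882
8883
8883
5882
3632

Derivation:
(row=0, col=0): c = -0.8700 + 0.8700i → escape time 3
(row=0, col=1): c = -0.2700 + 0.8700i → escape time 8
(row=0, col=2): c = 0.3300 + 0.8700i → escape time 4
(row=0, col=3): c = 0.9300 + 0.8700i → escape time 2
(row=1, col=0): c = -0.8700 + 0.5060i → escape time 5
(row=1, col=1): c = -0.2700 + 0.5060i → escape time 8
(row=1, col=2): c = 0.3300 + 0.5060i → escape time 8
(row=1, col=3): c = 0.9300 + 0.5060i → escape time 2
(row=2, col=0): c = -0.8700 + 0.1420i → escape time 8
(row=2, col=1): c = -0.2700 + 0.1420i → escape time 8
(row=2, col=2): c = 0.3300 + 0.1420i → escape time 8
(row=2, col=3): c = 0.9300 + 0.1420i → escape time 3
(row=3, col=0): c = -0.8700 + -0.2220i → escape time 8
(row=3, col=1): c = -0.2700 + -0.2220i → escape time 8
(row=3, col=2): c = 0.3300 + -0.2220i → escape time 8
(row=3, col=3): c = 0.9300 + -0.2220i → escape time 3
(row=4, col=0): c = -0.8700 + -0.5860i → escape time 5
(row=4, col=1): c = -0.2700 + -0.5860i → escape time 8
(row=4, col=2): c = 0.3300 + -0.5860i → escape time 8
(row=4, col=3): c = 0.9300 + -0.5860i → escape time 2
(row=5, col=0): c = -0.8700 + -0.9500i → escape time 3
(row=5, col=1): c = -0.2700 + -0.9500i → escape time 6
(row=5, col=2): c = 0.3300 + -0.9500i → escape time 3
(row=5, col=3): c = 0.9300 + -0.9500i → escape time 2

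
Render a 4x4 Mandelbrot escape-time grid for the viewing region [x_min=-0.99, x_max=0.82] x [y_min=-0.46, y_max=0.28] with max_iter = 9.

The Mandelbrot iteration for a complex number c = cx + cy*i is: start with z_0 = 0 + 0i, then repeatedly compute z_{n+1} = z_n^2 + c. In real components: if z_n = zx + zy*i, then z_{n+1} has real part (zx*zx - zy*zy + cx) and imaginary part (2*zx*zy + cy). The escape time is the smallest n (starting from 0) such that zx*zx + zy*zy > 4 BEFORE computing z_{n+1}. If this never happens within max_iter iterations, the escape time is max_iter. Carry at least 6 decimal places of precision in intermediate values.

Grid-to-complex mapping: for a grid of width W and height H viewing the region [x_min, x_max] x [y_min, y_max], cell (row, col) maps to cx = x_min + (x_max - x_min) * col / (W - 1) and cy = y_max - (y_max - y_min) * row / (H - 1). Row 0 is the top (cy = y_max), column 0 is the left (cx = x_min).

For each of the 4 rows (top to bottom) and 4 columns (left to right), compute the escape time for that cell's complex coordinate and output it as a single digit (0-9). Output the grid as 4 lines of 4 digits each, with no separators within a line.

Answer: 9993
9993
9993
5993

Derivation:
(row=0, col=0): c = -0.9900 + 0.2800i → escape time 9
(row=0, col=1): c = -0.3867 + 0.2800i → escape time 9
(row=0, col=2): c = 0.2167 + 0.2800i → escape time 9
(row=0, col=3): c = 0.8200 + 0.2800i → escape time 3
(row=1, col=0): c = -0.9900 + 0.0333i → escape time 9
(row=1, col=1): c = -0.3867 + 0.0333i → escape time 9
(row=1, col=2): c = 0.2167 + 0.0333i → escape time 9
(row=1, col=3): c = 0.8200 + 0.0333i → escape time 3
(row=2, col=0): c = -0.9900 + -0.2133i → escape time 9
(row=2, col=1): c = -0.3867 + -0.2133i → escape time 9
(row=2, col=2): c = 0.2167 + -0.2133i → escape time 9
(row=2, col=3): c = 0.8200 + -0.2133i → escape time 3
(row=3, col=0): c = -0.9900 + -0.4600i → escape time 5
(row=3, col=1): c = -0.3867 + -0.4600i → escape time 9
(row=3, col=2): c = 0.2167 + -0.4600i → escape time 9
(row=3, col=3): c = 0.8200 + -0.4600i → escape time 3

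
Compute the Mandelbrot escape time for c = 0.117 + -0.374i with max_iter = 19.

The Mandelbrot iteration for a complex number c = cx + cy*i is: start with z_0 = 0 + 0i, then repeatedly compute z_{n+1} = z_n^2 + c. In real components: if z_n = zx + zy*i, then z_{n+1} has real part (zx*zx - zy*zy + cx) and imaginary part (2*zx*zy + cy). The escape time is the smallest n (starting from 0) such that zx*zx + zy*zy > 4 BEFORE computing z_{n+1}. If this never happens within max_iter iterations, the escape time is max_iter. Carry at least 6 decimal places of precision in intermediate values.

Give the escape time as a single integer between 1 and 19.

z_0 = 0 + 0i, c = 0.1170 + -0.3740i
Iter 1: z = 0.1170 + -0.3740i, |z|^2 = 0.1536
Iter 2: z = -0.0092 + -0.4615i, |z|^2 = 0.2131
Iter 3: z = -0.0959 + -0.3655i, |z|^2 = 0.1428
Iter 4: z = -0.0074 + -0.3039i, |z|^2 = 0.0924
Iter 5: z = 0.0247 + -0.3695i, |z|^2 = 0.1371
Iter 6: z = -0.0189 + -0.3923i, |z|^2 = 0.1542
Iter 7: z = -0.0365 + -0.3592i, |z|^2 = 0.1303
Iter 8: z = -0.0107 + -0.3478i, |z|^2 = 0.1211
Iter 9: z = -0.0038 + -0.3666i, |z|^2 = 0.1344
Iter 10: z = -0.0174 + -0.3712i, |z|^2 = 0.1381
Iter 11: z = -0.0205 + -0.3611i, |z|^2 = 0.1308
Iter 12: z = -0.0130 + -0.3592i, |z|^2 = 0.1292
Iter 13: z = -0.0119 + -0.3647i, |z|^2 = 0.1331
Iter 14: z = -0.0158 + -0.3653i, |z|^2 = 0.1337
Iter 15: z = -0.0162 + -0.3624i, |z|^2 = 0.1316
Iter 16: z = -0.0141 + -0.3622i, |z|^2 = 0.1314
Iter 17: z = -0.0140 + -0.3638i, |z|^2 = 0.1325
Iter 18: z = -0.0152 + -0.3638i, |z|^2 = 0.1326

Answer: 19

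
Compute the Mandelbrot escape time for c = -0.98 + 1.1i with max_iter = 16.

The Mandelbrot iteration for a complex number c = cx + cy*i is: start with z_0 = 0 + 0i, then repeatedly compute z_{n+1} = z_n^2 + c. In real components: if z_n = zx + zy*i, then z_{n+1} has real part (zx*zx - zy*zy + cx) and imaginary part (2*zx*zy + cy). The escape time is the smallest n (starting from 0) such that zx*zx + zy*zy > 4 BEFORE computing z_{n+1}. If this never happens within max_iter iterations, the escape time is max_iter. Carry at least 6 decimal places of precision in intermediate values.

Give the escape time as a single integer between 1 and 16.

z_0 = 0 + 0i, c = -0.9800 + 1.1000i
Iter 1: z = -0.9800 + 1.1000i, |z|^2 = 2.1704
Iter 2: z = -1.2296 + -1.0560i, |z|^2 = 2.6271
Iter 3: z = -0.5832 + 3.6969i, |z|^2 = 14.0073
Escaped at iteration 3

Answer: 3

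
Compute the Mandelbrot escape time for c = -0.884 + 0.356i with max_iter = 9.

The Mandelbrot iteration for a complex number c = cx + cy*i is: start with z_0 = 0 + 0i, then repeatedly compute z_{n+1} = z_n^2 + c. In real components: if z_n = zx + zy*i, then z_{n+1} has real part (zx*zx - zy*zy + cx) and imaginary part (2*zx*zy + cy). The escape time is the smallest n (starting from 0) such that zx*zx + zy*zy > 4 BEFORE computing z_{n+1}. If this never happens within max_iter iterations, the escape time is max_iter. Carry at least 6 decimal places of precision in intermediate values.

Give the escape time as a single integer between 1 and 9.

z_0 = 0 + 0i, c = -0.8840 + 0.3560i
Iter 1: z = -0.8840 + 0.3560i, |z|^2 = 0.9082
Iter 2: z = -0.2293 + -0.2734i, |z|^2 = 0.1273
Iter 3: z = -0.9062 + 0.4814i, |z|^2 = 1.0529
Iter 4: z = -0.2946 + -0.5164i, |z|^2 = 0.3535
Iter 5: z = -1.0639 + 0.6602i, |z|^2 = 1.5679
Iter 6: z = -0.1880 + -1.0489i, |z|^2 = 1.1355
Iter 7: z = -1.9488 + 0.7503i, |z|^2 = 4.3608
Escaped at iteration 7

Answer: 7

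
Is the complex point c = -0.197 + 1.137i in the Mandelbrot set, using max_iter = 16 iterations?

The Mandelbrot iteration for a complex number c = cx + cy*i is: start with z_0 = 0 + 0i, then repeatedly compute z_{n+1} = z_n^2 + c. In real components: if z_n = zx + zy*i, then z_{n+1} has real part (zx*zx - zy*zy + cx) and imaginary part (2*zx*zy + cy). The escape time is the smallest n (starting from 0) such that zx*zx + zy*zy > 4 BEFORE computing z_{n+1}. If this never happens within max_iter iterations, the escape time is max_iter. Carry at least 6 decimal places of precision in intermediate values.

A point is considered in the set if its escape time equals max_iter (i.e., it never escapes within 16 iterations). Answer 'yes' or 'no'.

Answer: no

Derivation:
z_0 = 0 + 0i, c = -0.1970 + 1.1370i
Iter 1: z = -0.1970 + 1.1370i, |z|^2 = 1.3316
Iter 2: z = -1.4510 + 0.6890i, |z|^2 = 2.5800
Iter 3: z = 1.4335 + -0.8625i, |z|^2 = 2.7989
Iter 4: z = 1.1141 + -1.3358i, |z|^2 = 3.0257
Iter 5: z = -0.7401 + -1.8395i, |z|^2 = 3.9316
Iter 6: z = -3.0332 + 3.8598i, |z|^2 = 24.0985
Escaped at iteration 6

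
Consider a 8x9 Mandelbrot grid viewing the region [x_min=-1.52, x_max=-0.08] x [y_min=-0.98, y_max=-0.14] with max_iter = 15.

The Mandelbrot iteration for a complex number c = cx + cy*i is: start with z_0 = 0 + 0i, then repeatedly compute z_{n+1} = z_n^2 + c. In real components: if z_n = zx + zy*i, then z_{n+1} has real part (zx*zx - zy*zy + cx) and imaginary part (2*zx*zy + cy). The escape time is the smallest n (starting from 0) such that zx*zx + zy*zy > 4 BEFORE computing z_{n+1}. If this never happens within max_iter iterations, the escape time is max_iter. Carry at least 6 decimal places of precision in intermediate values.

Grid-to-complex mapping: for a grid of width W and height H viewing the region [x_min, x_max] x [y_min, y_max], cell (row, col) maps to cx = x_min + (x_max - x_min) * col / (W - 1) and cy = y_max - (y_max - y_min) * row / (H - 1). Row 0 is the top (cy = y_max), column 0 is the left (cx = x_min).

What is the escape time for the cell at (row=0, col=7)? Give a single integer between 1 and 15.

Answer: 15

Derivation:
z_0 = 0 + 0i, c = -0.0800 + -0.1400i
Iter 1: z = -0.0800 + -0.1400i, |z|^2 = 0.0260
Iter 2: z = -0.0932 + -0.1176i, |z|^2 = 0.0225
Iter 3: z = -0.0851 + -0.1181i, |z|^2 = 0.0212
Iter 4: z = -0.0867 + -0.1199i, |z|^2 = 0.0219
Iter 5: z = -0.0869 + -0.1192i, |z|^2 = 0.0218
Iter 6: z = -0.0867 + -0.1193i, |z|^2 = 0.0217
Iter 7: z = -0.0867 + -0.1193i, |z|^2 = 0.0218
Iter 8: z = -0.0867 + -0.1193i, |z|^2 = 0.0218
Iter 9: z = -0.0867 + -0.1193i, |z|^2 = 0.0218
Iter 10: z = -0.0867 + -0.1193i, |z|^2 = 0.0218
Iter 11: z = -0.0867 + -0.1193i, |z|^2 = 0.0218
Iter 12: z = -0.0867 + -0.1193i, |z|^2 = 0.0218
Iter 13: z = -0.0867 + -0.1193i, |z|^2 = 0.0218
Iter 14: z = -0.0867 + -0.1193i, |z|^2 = 0.0218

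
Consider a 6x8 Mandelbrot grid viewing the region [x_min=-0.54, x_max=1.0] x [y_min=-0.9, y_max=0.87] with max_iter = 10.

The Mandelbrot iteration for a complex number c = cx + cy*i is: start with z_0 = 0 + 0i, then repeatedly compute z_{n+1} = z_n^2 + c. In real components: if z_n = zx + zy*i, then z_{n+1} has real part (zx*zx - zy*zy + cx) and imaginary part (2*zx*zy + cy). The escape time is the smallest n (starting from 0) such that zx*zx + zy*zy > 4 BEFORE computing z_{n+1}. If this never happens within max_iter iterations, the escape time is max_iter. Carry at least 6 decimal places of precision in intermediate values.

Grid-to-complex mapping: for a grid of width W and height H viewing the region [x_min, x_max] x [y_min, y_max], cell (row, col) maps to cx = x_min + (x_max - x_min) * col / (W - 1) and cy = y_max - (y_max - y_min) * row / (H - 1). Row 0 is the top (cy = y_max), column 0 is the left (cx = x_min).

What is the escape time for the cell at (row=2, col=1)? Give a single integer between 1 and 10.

z_0 = 0 + 0i, c = -0.2320 + 0.3643i
Iter 1: z = -0.2320 + 0.3643i, |z|^2 = 0.1865
Iter 2: z = -0.3109 + 0.1953i, |z|^2 = 0.1348
Iter 3: z = -0.1735 + 0.2429i, |z|^2 = 0.0891
Iter 4: z = -0.2609 + 0.2800i, |z|^2 = 0.1465
Iter 5: z = -0.2423 + 0.2182i, |z|^2 = 0.1063
Iter 6: z = -0.2209 + 0.2585i, |z|^2 = 0.1156
Iter 7: z = -0.2501 + 0.2501i, |z|^2 = 0.1251
Iter 8: z = -0.2320 + 0.2392i, |z|^2 = 0.1111
Iter 9: z = -0.2354 + 0.2533i, |z|^2 = 0.1196

Answer: 10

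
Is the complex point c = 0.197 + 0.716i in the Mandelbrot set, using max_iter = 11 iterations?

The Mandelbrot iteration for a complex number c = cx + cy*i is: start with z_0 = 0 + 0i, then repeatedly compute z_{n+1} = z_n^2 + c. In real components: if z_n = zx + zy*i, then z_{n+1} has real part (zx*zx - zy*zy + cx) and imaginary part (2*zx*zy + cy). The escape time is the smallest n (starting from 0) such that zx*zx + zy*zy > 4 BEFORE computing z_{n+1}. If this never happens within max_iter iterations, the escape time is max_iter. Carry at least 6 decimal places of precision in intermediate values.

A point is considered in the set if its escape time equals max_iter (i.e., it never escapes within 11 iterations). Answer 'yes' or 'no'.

z_0 = 0 + 0i, c = 0.1970 + 0.7160i
Iter 1: z = 0.1970 + 0.7160i, |z|^2 = 0.5515
Iter 2: z = -0.2768 + 0.9981i, |z|^2 = 1.0729
Iter 3: z = -0.7226 + 0.1634i, |z|^2 = 0.5488
Iter 4: z = 0.6924 + 0.4799i, |z|^2 = 0.7098
Iter 5: z = 0.4461 + 1.3806i, |z|^2 = 2.1051
Iter 6: z = -1.5101 + 1.9478i, |z|^2 = 6.0744
Escaped at iteration 6

Answer: no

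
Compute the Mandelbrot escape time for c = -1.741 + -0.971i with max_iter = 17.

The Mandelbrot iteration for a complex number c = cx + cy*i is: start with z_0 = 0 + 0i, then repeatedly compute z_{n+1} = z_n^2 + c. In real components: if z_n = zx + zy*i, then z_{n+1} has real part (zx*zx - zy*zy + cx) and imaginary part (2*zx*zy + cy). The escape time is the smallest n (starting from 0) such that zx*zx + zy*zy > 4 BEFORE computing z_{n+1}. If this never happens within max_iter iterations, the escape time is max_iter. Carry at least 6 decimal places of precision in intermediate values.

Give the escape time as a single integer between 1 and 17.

Answer: 2

Derivation:
z_0 = 0 + 0i, c = -1.7410 + -0.9710i
Iter 1: z = -1.7410 + -0.9710i, |z|^2 = 3.9739
Iter 2: z = 0.3472 + 2.4100i, |z|^2 = 5.9288
Escaped at iteration 2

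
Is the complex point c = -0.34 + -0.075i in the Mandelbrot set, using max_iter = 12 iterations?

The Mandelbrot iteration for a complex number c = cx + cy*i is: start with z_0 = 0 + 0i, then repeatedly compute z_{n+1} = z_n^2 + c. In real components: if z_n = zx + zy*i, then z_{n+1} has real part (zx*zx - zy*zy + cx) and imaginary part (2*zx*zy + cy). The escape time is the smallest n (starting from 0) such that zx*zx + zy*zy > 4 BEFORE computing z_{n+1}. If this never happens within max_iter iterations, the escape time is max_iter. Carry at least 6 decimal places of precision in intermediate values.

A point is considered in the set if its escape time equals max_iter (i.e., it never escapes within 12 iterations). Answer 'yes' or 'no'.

z_0 = 0 + 0i, c = -0.3400 + -0.0750i
Iter 1: z = -0.3400 + -0.0750i, |z|^2 = 0.1212
Iter 2: z = -0.2300 + -0.0240i, |z|^2 = 0.0535
Iter 3: z = -0.2877 + -0.0640i, |z|^2 = 0.0868
Iter 4: z = -0.2613 + -0.0382i, |z|^2 = 0.0698
Iter 5: z = -0.2732 + -0.0550i, |z|^2 = 0.0776
Iter 6: z = -0.2684 + -0.0449i, |z|^2 = 0.0741
Iter 7: z = -0.2700 + -0.0509i, |z|^2 = 0.0755
Iter 8: z = -0.2697 + -0.0475i, |z|^2 = 0.0750
Iter 9: z = -0.2695 + -0.0494i, |z|^2 = 0.0751
Iter 10: z = -0.2698 + -0.0484i, |z|^2 = 0.0751
Iter 11: z = -0.2696 + -0.0489i, |z|^2 = 0.0750
Did not escape in 12 iterations → in set

Answer: yes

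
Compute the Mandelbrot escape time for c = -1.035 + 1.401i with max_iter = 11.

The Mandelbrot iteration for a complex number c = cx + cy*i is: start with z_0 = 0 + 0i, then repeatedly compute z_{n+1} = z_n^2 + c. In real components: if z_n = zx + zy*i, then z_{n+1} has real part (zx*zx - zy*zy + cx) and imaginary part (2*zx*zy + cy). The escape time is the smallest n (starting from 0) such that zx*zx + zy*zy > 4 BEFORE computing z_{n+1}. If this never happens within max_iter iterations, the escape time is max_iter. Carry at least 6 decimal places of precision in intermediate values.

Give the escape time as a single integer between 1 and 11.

z_0 = 0 + 0i, c = -1.0350 + 1.4010i
Iter 1: z = -1.0350 + 1.4010i, |z|^2 = 3.0340
Iter 2: z = -1.9266 + -1.4991i, |z|^2 = 5.9589
Escaped at iteration 2

Answer: 2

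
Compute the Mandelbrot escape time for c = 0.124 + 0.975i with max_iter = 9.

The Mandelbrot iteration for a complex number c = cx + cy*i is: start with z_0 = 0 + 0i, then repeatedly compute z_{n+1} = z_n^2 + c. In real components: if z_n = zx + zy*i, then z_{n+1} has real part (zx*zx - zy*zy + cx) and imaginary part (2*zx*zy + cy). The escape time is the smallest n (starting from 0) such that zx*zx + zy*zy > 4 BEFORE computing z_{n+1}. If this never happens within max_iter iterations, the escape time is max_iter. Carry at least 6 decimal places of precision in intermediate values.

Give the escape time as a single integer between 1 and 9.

z_0 = 0 + 0i, c = 0.1240 + 0.9750i
Iter 1: z = 0.1240 + 0.9750i, |z|^2 = 0.9660
Iter 2: z = -0.8112 + 1.2168i, |z|^2 = 2.1387
Iter 3: z = -0.6985 + -0.9993i, |z|^2 = 1.4864
Iter 4: z = -0.3866 + 2.3709i, |z|^2 = 5.7707
Escaped at iteration 4

Answer: 4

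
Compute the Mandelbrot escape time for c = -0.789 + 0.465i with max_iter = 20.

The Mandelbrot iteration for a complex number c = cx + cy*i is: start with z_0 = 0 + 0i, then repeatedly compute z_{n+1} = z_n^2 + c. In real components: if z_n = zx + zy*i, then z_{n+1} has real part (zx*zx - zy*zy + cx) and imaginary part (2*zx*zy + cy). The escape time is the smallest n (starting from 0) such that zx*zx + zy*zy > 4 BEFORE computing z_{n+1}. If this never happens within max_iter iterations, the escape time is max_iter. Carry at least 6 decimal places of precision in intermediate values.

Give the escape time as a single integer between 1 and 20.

Answer: 6

Derivation:
z_0 = 0 + 0i, c = -0.7890 + 0.4650i
Iter 1: z = -0.7890 + 0.4650i, |z|^2 = 0.8387
Iter 2: z = -0.3827 + -0.2688i, |z|^2 = 0.2187
Iter 3: z = -0.7148 + 0.6707i, |z|^2 = 0.9608
Iter 4: z = -0.7280 + -0.4938i, |z|^2 = 0.7738
Iter 5: z = -0.5029 + 1.1840i, |z|^2 = 1.6547
Iter 6: z = -1.9378 + -0.7259i, |z|^2 = 4.2822
Escaped at iteration 6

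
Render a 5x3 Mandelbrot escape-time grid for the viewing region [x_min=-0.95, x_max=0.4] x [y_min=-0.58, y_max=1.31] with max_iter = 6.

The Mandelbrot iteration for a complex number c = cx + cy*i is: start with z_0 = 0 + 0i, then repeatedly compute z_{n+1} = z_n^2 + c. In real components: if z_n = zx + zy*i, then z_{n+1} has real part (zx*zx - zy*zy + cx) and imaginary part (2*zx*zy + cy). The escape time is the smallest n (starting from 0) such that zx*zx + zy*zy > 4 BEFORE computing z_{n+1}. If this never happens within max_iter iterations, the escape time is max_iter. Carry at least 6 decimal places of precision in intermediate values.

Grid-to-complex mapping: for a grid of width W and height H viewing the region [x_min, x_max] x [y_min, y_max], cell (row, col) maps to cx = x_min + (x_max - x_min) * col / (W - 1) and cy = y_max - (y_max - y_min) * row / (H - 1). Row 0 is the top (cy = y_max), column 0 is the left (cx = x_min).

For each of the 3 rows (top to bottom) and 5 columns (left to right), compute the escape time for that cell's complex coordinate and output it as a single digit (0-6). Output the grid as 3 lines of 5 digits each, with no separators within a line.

Answer: 23222
66666
56666

Derivation:
(row=0, col=0): c = -0.9500 + 1.3100i → escape time 2
(row=0, col=1): c = -0.6125 + 1.3100i → escape time 3
(row=0, col=2): c = -0.2750 + 1.3100i → escape time 2
(row=0, col=3): c = 0.0625 + 1.3100i → escape time 2
(row=0, col=4): c = 0.4000 + 1.3100i → escape time 2
(row=1, col=0): c = -0.9500 + 0.3650i → escape time 6
(row=1, col=1): c = -0.6125 + 0.3650i → escape time 6
(row=1, col=2): c = -0.2750 + 0.3650i → escape time 6
(row=1, col=3): c = 0.0625 + 0.3650i → escape time 6
(row=1, col=4): c = 0.4000 + 0.3650i → escape time 6
(row=2, col=0): c = -0.9500 + -0.5800i → escape time 5
(row=2, col=1): c = -0.6125 + -0.5800i → escape time 6
(row=2, col=2): c = -0.2750 + -0.5800i → escape time 6
(row=2, col=3): c = 0.0625 + -0.5800i → escape time 6
(row=2, col=4): c = 0.4000 + -0.5800i → escape time 6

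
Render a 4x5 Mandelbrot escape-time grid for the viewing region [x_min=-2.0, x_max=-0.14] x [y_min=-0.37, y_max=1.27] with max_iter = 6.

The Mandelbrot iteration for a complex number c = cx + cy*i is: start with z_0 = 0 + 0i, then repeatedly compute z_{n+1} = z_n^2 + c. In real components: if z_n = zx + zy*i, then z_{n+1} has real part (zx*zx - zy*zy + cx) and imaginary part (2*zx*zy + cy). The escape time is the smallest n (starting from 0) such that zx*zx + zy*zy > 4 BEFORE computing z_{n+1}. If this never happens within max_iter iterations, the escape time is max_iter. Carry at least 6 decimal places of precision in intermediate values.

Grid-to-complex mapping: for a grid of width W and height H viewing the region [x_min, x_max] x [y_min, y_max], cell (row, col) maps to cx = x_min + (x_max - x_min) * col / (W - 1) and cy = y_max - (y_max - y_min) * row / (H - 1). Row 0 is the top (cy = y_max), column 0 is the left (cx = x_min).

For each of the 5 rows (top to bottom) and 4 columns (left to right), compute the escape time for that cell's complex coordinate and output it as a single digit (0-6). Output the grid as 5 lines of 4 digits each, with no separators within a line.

(row=0, col=0): c = -2.0000 + 1.2700i → escape time 1
(row=0, col=1): c = -1.3800 + 1.2700i → escape time 2
(row=0, col=2): c = -0.7600 + 1.2700i → escape time 3
(row=0, col=3): c = -0.1400 + 1.2700i → escape time 3
(row=1, col=0): c = -2.0000 + 0.8600i → escape time 1
(row=1, col=1): c = -1.3800 + 0.8600i → escape time 3
(row=1, col=2): c = -0.7600 + 0.8600i → escape time 4
(row=1, col=3): c = -0.1400 + 0.8600i → escape time 6
(row=2, col=0): c = -2.0000 + 0.4500i → escape time 1
(row=2, col=1): c = -1.3800 + 0.4500i → escape time 4
(row=2, col=2): c = -0.7600 + 0.4500i → escape time 6
(row=2, col=3): c = -0.1400 + 0.4500i → escape time 6
(row=3, col=0): c = -2.0000 + 0.0400i → escape time 1
(row=3, col=1): c = -1.3800 + 0.0400i → escape time 6
(row=3, col=2): c = -0.7600 + 0.0400i → escape time 6
(row=3, col=3): c = -0.1400 + 0.0400i → escape time 6
(row=4, col=0): c = -2.0000 + -0.3700i → escape time 1
(row=4, col=1): c = -1.3800 + -0.3700i → escape time 5
(row=4, col=2): c = -0.7600 + -0.3700i → escape time 6
(row=4, col=3): c = -0.1400 + -0.3700i → escape time 6

Answer: 1233
1346
1466
1666
1566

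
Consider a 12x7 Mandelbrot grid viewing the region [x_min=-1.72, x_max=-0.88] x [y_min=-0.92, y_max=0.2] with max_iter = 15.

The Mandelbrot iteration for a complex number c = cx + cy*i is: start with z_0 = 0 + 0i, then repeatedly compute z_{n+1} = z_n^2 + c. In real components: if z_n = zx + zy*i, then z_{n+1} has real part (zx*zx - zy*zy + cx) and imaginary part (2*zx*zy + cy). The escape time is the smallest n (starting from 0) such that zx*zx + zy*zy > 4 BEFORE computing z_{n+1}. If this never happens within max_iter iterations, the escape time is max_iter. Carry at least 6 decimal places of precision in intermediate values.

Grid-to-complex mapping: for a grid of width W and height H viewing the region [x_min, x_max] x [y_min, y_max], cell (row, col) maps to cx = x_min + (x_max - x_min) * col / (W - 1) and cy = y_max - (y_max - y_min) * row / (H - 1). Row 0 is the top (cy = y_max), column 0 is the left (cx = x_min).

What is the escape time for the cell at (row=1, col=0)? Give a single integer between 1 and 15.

z_0 = 0 + 0i, c = -1.7200 + 0.0133i
Iter 1: z = -1.7200 + 0.0133i, |z|^2 = 2.9586
Iter 2: z = 1.2382 + -0.0325i, |z|^2 = 1.5343
Iter 3: z = -0.1879 + -0.0672i, |z|^2 = 0.0398
Iter 4: z = -1.6892 + 0.0386i, |z|^2 = 2.8550
Iter 5: z = 1.1320 + -0.1171i, |z|^2 = 1.2951
Iter 6: z = -0.4523 + -0.2517i, |z|^2 = 0.2679
Iter 7: z = -1.5788 + 0.2410i, |z|^2 = 2.5507
Iter 8: z = 0.7145 + -0.7476i, |z|^2 = 1.0695
Iter 9: z = -1.7685 + -1.0550i, |z|^2 = 4.2405
Escaped at iteration 9

Answer: 9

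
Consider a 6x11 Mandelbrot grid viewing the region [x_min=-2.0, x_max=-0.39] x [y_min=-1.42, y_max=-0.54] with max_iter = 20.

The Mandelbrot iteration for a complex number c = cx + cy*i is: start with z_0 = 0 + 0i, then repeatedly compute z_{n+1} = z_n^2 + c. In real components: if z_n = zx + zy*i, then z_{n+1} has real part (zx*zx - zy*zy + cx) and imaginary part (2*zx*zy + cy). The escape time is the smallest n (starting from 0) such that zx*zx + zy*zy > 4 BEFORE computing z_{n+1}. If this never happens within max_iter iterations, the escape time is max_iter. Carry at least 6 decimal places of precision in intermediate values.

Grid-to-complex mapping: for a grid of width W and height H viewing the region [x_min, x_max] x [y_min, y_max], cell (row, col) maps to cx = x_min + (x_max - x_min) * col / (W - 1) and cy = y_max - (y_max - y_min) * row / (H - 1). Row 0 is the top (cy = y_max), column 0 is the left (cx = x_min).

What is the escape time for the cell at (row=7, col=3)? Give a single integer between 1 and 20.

z_0 = 0 + 0i, c = -1.0340 + -1.1560i
Iter 1: z = -1.0340 + -1.1560i, |z|^2 = 2.4055
Iter 2: z = -1.3012 + 1.2346i, |z|^2 = 3.2173
Iter 3: z = -0.8652 + -4.3689i, |z|^2 = 19.8358
Escaped at iteration 3

Answer: 3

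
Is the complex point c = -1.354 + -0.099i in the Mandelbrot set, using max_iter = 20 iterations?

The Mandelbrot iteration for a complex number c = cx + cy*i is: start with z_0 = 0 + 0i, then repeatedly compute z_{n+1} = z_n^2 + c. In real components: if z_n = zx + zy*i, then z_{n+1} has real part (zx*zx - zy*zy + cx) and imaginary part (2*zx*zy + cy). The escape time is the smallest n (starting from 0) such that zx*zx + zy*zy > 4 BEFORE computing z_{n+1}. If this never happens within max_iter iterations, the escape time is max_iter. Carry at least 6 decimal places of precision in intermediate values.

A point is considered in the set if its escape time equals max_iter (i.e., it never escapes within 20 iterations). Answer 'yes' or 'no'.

Answer: no

Derivation:
z_0 = 0 + 0i, c = -1.3540 + -0.0990i
Iter 1: z = -1.3540 + -0.0990i, |z|^2 = 1.8431
Iter 2: z = 0.4695 + 0.1691i, |z|^2 = 0.2490
Iter 3: z = -1.1621 + 0.0598i, |z|^2 = 1.3542
Iter 4: z = -0.0070 + -0.2380i, |z|^2 = 0.0567
Iter 5: z = -1.4106 + -0.0957i, |z|^2 = 1.9989
Iter 6: z = 0.6266 + 0.1709i, |z|^2 = 0.4218
Iter 7: z = -0.9906 + 0.1152i, |z|^2 = 0.9946
Iter 8: z = -0.3859 + -0.3272i, |z|^2 = 0.2560
Iter 9: z = -1.3121 + 0.1535i, |z|^2 = 1.7453
Iter 10: z = 0.3441 + -0.5019i, |z|^2 = 0.3703
Iter 11: z = -1.4875 + -0.4444i, |z|^2 = 2.4102
Iter 12: z = 0.6612 + 1.2232i, |z|^2 = 1.9333
Iter 13: z = -2.4130 + 1.5185i, |z|^2 = 8.1282
Escaped at iteration 13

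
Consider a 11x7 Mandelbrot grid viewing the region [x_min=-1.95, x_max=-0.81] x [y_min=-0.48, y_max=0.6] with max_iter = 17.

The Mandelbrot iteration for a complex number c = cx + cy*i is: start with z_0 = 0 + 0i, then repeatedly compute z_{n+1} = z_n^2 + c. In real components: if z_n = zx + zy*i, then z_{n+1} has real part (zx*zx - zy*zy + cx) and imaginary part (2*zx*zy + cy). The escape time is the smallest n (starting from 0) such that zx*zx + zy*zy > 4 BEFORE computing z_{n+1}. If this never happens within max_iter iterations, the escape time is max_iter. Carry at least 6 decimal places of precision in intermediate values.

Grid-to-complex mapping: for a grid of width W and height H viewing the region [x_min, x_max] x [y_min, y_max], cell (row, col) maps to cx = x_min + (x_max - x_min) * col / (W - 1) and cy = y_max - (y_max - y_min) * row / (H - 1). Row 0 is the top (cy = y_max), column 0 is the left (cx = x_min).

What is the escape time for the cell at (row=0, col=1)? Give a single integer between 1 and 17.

Answer: 3

Derivation:
z_0 = 0 + 0i, c = -1.8360 + 0.6000i
Iter 1: z = -1.8360 + 0.6000i, |z|^2 = 3.7309
Iter 2: z = 1.1749 + -1.6032i, |z|^2 = 3.9506
Iter 3: z = -3.0259 + -3.1672i, |z|^2 = 19.1870
Escaped at iteration 3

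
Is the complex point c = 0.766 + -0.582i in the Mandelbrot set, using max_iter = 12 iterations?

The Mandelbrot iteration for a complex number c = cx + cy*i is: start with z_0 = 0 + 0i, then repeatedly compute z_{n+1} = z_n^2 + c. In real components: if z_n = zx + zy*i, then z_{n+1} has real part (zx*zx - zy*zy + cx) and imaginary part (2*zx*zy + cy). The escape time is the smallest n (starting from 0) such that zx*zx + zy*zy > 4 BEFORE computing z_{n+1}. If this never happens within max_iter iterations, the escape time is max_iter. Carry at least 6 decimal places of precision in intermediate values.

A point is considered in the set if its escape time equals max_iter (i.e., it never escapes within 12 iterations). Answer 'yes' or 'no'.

z_0 = 0 + 0i, c = 0.7660 + -0.5820i
Iter 1: z = 0.7660 + -0.5820i, |z|^2 = 0.9255
Iter 2: z = 1.0140 + -1.4736i, |z|^2 = 3.1998
Iter 3: z = -0.3773 + -3.5706i, |z|^2 = 12.8916
Escaped at iteration 3

Answer: no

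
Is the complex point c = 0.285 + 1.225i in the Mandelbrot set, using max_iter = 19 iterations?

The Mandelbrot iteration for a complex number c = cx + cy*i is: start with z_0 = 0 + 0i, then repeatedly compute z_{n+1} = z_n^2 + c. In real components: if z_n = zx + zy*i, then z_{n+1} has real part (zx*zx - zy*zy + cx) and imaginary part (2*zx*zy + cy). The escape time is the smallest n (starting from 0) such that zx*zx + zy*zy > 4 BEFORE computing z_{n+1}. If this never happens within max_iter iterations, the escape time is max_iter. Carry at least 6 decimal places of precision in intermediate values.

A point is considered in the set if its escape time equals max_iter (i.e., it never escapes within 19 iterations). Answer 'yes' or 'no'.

z_0 = 0 + 0i, c = 0.2850 + 1.2250i
Iter 1: z = 0.2850 + 1.2250i, |z|^2 = 1.5819
Iter 2: z = -1.1344 + 1.9233i, |z|^2 = 4.9858
Escaped at iteration 2

Answer: no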